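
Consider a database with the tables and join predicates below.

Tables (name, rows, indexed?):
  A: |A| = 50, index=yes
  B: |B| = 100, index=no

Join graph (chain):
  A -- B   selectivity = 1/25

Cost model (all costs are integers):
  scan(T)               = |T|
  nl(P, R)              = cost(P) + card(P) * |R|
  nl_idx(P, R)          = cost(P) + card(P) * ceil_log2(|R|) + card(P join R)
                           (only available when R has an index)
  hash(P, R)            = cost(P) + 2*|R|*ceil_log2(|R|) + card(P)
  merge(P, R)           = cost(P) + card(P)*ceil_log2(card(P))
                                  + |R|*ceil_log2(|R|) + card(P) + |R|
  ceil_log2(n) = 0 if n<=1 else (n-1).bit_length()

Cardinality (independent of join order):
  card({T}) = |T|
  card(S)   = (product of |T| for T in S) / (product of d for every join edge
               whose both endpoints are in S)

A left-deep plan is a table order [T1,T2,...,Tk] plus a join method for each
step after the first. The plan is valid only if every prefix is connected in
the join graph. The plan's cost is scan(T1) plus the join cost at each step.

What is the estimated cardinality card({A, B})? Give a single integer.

200

Tables in S: A(50), B(100)
Edges inside S: A-B(d=25)
numerator = 50 * 100 = 5000
denominator = 25 = 25
card(S) = 5000 / 25 = 200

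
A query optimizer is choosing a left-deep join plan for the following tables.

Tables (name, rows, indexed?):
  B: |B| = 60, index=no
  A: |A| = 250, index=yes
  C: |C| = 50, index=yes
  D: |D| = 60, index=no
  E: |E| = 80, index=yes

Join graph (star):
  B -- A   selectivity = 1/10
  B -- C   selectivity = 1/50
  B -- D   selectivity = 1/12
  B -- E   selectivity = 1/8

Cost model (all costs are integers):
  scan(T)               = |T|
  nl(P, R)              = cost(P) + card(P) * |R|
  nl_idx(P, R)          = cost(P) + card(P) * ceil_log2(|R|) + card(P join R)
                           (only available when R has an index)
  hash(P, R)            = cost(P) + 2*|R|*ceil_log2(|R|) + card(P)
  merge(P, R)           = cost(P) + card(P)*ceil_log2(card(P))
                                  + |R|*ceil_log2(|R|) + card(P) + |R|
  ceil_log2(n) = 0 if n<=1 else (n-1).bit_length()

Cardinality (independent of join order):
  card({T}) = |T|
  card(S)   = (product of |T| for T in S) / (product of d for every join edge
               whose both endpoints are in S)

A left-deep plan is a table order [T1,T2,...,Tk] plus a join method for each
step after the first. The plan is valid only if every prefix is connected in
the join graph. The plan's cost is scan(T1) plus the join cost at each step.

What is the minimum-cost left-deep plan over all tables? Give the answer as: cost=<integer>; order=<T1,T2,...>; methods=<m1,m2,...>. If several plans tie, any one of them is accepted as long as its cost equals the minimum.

cost=9680; order=B,C,D,E,A; methods=nl_idx,hash,hash,hash

Selinger DP (subsets sized 1..n):
  {B}: scan cost=60, card=60
  {A}: scan cost=250, card=250
  {C}: scan cost=50, card=50
  {D}: scan cost=60, card=60
  {E}: scan cost=80, card=80
  {AB}: card=1500; try (B,hash)→1220, (A,nl_idx)→2040, (A,merge)→2730, (B,merge)→2920, (A,hash)→4120, (A,nl)→15060 …(+1); best=1220 via (B,hash)
  {BC}: card=60; try (C,nl_idx)→480, (C,hash)→720, (B,hash)→820, (B,merge)→820, (C,merge)→830, (B,nl)→3050 …(+1); best=480 via (C,nl_idx)
  {BD}: card=300; try (D,hash)→840, (B,hash)→840, (D,merge)→900, (B,merge)→900, (D,nl)→3660, (B,nl)→3660; best=840 via (D,hash)
  {BE}: card=600; try (B,hash)→880, (E,nl_idx)→1080, (E,merge)→1120, (B,merge)→1140, (E,hash)→1240, (E,nl)→4860 …(+1); best=880 via (B,hash)
  {ABC}: card=1500; try (A,nl_idx)→2460, (A,merge)→3150, (C,hash)→3320, (A,hash)→4540, (C,nl_idx)→11720, (A,nl)→15480 …(+2); best=2460 via (A,nl_idx)
  {ABD}: card=7500; try (D,hash)→3440, (A,hash)→5140, (A,merge)→6090, (A,nl_idx)→10740, (D,merge)→19640, (A,nl)→75840 …(+1); best=3440 via (D,hash)
  {ABE}: card=15000; try (E,hash)→3840, (A,hash)→5480, (A,merge)→9730, (E,merge)→19860, (A,nl_idx)→20680, (E,nl_idx)→26720 …(+2); best=3840 via (E,hash)
  {BCD}: card=300; try (D,hash)→1260, (D,merge)→1320, (C,hash)→1740, (C,nl_idx)→2940, (D,nl)→4080, (C,merge)→4190 …(+1); best=1260 via (D,hash)
  {BCE}: card=600; try (E,nl_idx)→1500, (E,merge)→1540, (E,hash)→1660, (C,hash)→2080, (C,nl_idx)→5080, (E,nl)→5280 …(+2); best=1500 via (E,nl_idx)
  {BDE}: card=3000; try (D,hash)→2200, (E,hash)→2260, (E,merge)→4480, (E,nl_idx)→5940, (D,merge)→7900, (E,nl)→24840 …(+1); best=2200 via (D,hash)
  {ABCD}: card=7500; try (D,hash)→4680, (A,hash)→5560, (A,merge)→6510, (A,nl_idx)→11160, (C,hash)→11540, (D,merge)→20880 …(+5); best=4680 via (D,hash)
  {ABCE}: card=15000; try (E,hash)→5080, (A,hash)→6100, (A,merge)→10350, (C,hash)→19440, (E,merge)→21100, (A,nl_idx)→21300 …(+6); best=5080 via (E,hash)
  {ABDE}: card=75000; try (A,hash)→9200, (E,hash)→12060, (D,hash)→19560, (A,merge)→43450, (A,nl_idx)→101200, (E,merge)→109080 …(+5); best=9200 via (A,hash)
  {BCDE}: card=3000; try (E,hash)→2680, (D,hash)→2820, (E,merge)→4900, (C,hash)→5800, (E,nl_idx)→6360, (D,merge)→8520 …(+5); best=2680 via (E,hash)
  {ABCDE}: card=75000; try (A,hash)→9680, (E,hash)→13300, (D,hash)→20800, (A,merge)→43930, (C,hash)→84800, (A,nl_idx)→101680 …(+9); best=9680 via (A,hash)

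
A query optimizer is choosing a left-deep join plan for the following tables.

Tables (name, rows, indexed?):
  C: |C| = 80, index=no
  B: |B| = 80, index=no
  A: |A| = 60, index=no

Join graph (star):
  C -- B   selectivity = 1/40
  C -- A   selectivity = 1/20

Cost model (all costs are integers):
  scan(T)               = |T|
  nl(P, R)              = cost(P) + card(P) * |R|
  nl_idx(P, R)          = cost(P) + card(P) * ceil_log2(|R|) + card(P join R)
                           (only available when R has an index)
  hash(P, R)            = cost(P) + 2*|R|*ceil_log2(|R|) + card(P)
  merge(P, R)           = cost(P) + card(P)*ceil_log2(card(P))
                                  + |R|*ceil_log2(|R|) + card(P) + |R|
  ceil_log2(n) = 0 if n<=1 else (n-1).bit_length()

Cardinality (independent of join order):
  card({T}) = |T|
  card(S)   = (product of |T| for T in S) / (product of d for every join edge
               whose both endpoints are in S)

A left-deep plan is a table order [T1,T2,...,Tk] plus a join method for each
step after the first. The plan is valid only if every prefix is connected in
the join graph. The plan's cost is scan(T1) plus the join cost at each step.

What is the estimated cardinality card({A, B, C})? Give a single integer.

480

Tables in S: A(60), B(80), C(80)
Edges inside S: C-B(d=40), C-A(d=20)
numerator = 60 * 80 * 80 = 384000
denominator = 40 * 20 = 800
card(S) = 384000 / 800 = 480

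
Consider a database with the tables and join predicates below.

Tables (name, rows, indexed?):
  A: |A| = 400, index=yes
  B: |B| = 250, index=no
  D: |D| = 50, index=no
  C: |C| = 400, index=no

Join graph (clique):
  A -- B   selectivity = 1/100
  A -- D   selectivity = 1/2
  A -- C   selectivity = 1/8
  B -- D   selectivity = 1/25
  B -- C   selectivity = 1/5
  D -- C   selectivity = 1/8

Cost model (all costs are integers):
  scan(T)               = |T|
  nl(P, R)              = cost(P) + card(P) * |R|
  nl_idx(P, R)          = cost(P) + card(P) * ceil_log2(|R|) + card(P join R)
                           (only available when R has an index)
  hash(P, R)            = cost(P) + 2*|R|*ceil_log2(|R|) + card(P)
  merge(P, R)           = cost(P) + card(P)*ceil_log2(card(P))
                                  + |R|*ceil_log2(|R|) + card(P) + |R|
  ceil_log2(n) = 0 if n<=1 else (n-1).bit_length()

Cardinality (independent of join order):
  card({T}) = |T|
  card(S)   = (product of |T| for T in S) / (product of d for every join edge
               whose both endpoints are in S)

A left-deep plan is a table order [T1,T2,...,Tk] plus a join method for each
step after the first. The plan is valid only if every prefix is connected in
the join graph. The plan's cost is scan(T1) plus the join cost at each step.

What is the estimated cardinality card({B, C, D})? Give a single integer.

5000

Tables in S: B(250), C(400), D(50)
Edges inside S: B-D(d=25), B-C(d=5), D-C(d=8)
numerator = 250 * 400 * 50 = 5000000
denominator = 25 * 5 * 8 = 1000
card(S) = 5000000 / 1000 = 5000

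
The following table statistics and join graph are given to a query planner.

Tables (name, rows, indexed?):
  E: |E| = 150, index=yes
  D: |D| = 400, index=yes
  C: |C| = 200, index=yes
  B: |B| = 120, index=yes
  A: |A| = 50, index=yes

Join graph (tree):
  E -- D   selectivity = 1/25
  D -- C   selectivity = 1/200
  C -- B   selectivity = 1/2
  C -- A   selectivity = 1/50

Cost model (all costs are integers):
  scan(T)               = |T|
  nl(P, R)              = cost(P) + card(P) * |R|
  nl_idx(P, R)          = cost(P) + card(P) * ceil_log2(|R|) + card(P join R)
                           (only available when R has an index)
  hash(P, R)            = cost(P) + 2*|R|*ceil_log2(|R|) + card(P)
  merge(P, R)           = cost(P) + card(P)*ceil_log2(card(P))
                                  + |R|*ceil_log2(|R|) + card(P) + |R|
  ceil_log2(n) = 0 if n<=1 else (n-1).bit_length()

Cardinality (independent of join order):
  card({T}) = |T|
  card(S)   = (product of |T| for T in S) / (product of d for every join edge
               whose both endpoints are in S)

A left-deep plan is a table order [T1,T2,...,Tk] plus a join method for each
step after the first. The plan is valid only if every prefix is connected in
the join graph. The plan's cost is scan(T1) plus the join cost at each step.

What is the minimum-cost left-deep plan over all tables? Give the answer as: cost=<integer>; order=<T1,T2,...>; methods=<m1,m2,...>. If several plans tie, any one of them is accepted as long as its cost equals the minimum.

Selinger DP (subsets sized 1..n):
  {E}: scan cost=150, card=150
  {D}: scan cost=400, card=400
  {C}: scan cost=200, card=200
  {B}: scan cost=120, card=120
  {A}: scan cost=50, card=50
  {DE}: card=2400; try (E,hash)→3200, (D,nl_idx)→3900, (D,merge)→5500, (E,merge)→5750, (E,nl_idx)→6000, (D,hash)→7500 …(+2); best=3200 via (E,hash)
  {CD}: card=400; try (D,nl_idx)→2400, (C,hash)→4000, (C,nl_idx)→4000, (D,merge)→6000, (C,merge)→6200, (D,hash)→7600 …(+2); best=2400 via (D,nl_idx)
  {BC}: card=12000; try (B,hash)→2080, (C,merge)→2880, (B,merge)→2960, (C,hash)→3440, (C,nl_idx)→13080, (B,nl_idx)→13600 …(+2); best=2080 via (B,hash)
  {AC}: card=200; try (C,nl_idx)→650, (A,hash)→1000, (A,nl_idx)→1600, (C,merge)→2200, (A,merge)→2350, (C,hash)→3300 …(+2); best=650 via (C,nl_idx)
  {CDE}: card=2400; try (E,hash)→5200, (E,merge)→7750, (E,nl_idx)→8000, (C,hash)→8800, (C,nl_idx)→24800, (C,merge)→36200 …(+2); best=5200 via (E,hash)
  {BCD}: card=24000; try (B,hash)→4480, (B,merge)→7360, (D,hash)→21280, (B,nl_idx)→29200, (B,nl)→50400, (D,nl_idx)→134080 …(+2); best=4480 via (B,hash)
  {ACD}: card=400; try (D,nl_idx)→2850, (A,hash)→3400, (A,nl_idx)→5200, (D,merge)→6450, (A,merge)→6750, (D,hash)→8050 …(+2); best=2850 via (D,nl_idx)
  {ABC}: card=12000; try (B,hash)→2530, (B,merge)→3410, (B,nl_idx)→14050, (A,hash)→14680, (B,nl)→24650, (A,nl_idx)→86080 …(+2); best=2530 via (B,hash)
  {BCDE}: card=144000; try (B,hash)→9280, (E,hash)→30880, (B,merge)→37360, (B,nl_idx)→166000, (B,nl)→293200, (E,nl_idx)→340480 …(+2); best=9280 via (B,hash)
  {ACDE}: card=2400; try (E,hash)→5650, (E,merge)→8200, (A,hash)→8200, (E,nl_idx)→8450, (A,nl_idx)→22000, (A,merge)→36750 …(+2); best=5650 via (E,hash)
  {ABCD}: card=24000; try (B,hash)→4930, (B,merge)→7810, (D,hash)→21730, (A,hash)→29080, (B,nl_idx)→29650, (B,nl)→50850 …(+6); best=4930 via (B,hash)
  {ABCDE}: card=144000; try (B,hash)→9730, (E,hash)→31330, (B,merge)→37810, (A,hash)→153880, (B,nl_idx)→166450, (B,nl)→293650 …(+6); best=9730 via (B,hash)

cost=9730; order=A,C,D,E,B; methods=nl_idx,nl_idx,hash,hash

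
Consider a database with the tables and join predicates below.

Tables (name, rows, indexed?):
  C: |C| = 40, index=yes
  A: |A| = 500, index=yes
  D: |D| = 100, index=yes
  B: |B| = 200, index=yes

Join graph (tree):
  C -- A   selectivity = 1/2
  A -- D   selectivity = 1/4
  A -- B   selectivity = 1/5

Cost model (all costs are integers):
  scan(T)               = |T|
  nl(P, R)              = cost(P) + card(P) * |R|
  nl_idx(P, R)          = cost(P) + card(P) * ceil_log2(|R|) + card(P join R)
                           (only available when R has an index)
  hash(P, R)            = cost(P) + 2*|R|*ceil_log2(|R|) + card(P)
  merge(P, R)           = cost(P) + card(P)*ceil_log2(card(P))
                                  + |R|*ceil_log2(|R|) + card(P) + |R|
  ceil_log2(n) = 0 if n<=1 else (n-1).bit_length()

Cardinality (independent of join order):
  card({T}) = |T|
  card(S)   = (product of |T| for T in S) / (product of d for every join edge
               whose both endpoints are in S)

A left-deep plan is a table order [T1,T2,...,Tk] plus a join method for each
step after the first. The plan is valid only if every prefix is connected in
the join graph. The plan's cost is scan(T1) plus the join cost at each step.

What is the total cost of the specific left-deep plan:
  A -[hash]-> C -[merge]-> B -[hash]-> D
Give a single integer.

step 1: scan A: cost=500, card=500
step 2: join C via hash
    card(P join C) = 500*40/(2) = 10000
    cost = 500 + 2*40*6 + 500 = 1480
step 3: join B via merge
    card(P join B) = 10000*200/(5) = 400000
    cost = 1480 + 10000*14 + 200*8 + 10000 + 200 = 153280
step 4: join D via hash
    card(P join D) = 400000*100/(4) = 10000000
    cost = 153280 + 2*100*7 + 400000 = 554680

554680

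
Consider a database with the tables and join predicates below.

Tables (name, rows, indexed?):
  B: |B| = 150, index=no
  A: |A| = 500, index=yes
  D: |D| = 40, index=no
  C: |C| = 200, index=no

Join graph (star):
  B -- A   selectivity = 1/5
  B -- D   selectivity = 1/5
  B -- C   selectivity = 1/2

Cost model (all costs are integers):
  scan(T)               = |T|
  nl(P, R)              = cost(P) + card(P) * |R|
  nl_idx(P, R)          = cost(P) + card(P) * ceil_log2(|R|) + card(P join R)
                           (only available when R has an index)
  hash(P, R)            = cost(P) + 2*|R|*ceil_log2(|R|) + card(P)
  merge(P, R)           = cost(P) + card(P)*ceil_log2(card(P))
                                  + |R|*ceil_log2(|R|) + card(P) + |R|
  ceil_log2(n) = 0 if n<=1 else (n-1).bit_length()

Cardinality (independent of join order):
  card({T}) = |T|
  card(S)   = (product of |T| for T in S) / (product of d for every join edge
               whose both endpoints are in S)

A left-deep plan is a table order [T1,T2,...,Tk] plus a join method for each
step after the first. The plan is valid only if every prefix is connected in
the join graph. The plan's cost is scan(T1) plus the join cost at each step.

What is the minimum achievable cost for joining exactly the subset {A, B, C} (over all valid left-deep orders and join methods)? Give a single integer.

Selinger DP over subsets of {A,B,C}:
  {B}: scan cost=150, card=150
  {A}: scan cost=500, card=500
  {C}: scan cost=200, card=200
  {AB}: card=15000; try (B,hash)→3400, (A,merge)→6500, (B,merge)→6850, (A,hash)→9300, (A,nl_idx)→16500, (A,nl)→75150 …(+1); best=3400 via (B,hash)
  {BC}: card=15000; try (B,hash)→2800, (C,merge)→3300, (B,merge)→3350, (C,hash)→3500, (C,nl)→30150, (B,nl)→30200; best=2800 via (B,hash)
  {ABC}: card=1500000; try (C,hash)→21600, (A,hash)→26800, (C,merge)→230200, (A,merge)→232800, (A,nl_idx)→1637800, (C,nl)→3003400 …(+1); best=21600 via (C,hash)

21600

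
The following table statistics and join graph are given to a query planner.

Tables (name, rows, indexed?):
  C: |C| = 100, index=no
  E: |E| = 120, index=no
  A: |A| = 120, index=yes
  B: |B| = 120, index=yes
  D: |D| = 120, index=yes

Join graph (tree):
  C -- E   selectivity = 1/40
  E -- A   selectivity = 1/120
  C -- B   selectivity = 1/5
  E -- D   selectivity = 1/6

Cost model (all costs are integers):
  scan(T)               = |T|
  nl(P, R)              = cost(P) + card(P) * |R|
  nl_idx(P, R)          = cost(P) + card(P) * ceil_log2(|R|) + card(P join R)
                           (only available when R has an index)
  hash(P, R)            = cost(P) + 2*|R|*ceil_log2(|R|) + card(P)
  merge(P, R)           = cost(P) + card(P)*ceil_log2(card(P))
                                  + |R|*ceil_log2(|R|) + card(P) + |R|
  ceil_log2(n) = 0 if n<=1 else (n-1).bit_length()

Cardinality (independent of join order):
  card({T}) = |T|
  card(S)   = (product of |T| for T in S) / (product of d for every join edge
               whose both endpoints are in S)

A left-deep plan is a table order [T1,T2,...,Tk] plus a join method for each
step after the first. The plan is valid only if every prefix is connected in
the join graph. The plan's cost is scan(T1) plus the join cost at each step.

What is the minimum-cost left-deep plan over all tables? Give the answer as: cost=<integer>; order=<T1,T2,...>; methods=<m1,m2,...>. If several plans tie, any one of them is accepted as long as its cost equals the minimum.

cost=12260; order=E,A,C,D,B; methods=nl_idx,hash,hash,hash

Selinger DP (subsets sized 1..n):
  {C}: scan cost=100, card=100
  {E}: scan cost=120, card=120
  {A}: scan cost=120, card=120
  {B}: scan cost=120, card=120
  {D}: scan cost=120, card=120
  {CE}: card=300; try (C,hash)→1640, (E,merge)→1860, (E,hash)→1880, (C,merge)→1880, (E,nl)→12100, (C,nl)→12120; best=1640 via (C,hash)
  {BC}: card=2400; try (C,hash)→1640, (B,merge)→1860, (C,merge)→1880, (B,hash)→1880, (B,nl_idx)→3200, (B,nl)→12100 …(+1); best=1640 via (C,hash)
  {AE}: card=120; try (A,nl_idx)→1080, (E,hash)→1920, (A,hash)→1920, (E,merge)→2040, (A,merge)→2040, (E,nl)→14520 …(+1); best=1080 via (A,nl_idx)
  {DE}: card=2400; try (E,hash)→1920, (D,hash)→1920, (E,merge)→2040, (D,merge)→2040, (D,nl_idx)→3360, (E,nl)→14520 …(+1); best=1920 via (E,hash)
  {ACE}: card=300; try (C,hash)→2600, (C,merge)→2840, (A,hash)→3620, (A,nl_idx)→4040, (A,merge)→5600, (C,nl)→13080 …(+1); best=2600 via (C,hash)
  {BCE}: card=7200; try (B,hash)→3620, (B,merge)→5600, (E,hash)→5720, (B,nl_idx)→10940, (E,merge)→33800, (B,nl)→37640 …(+1); best=3620 via (B,hash)
  {CDE}: card=6000; try (D,hash)→3620, (D,merge)→5600, (C,hash)→5720, (D,nl_idx)→9740, (C,merge)→33920, (D,nl)→37640 …(+1); best=3620 via (D,hash)
  {ADE}: card=2400; try (D,hash)→2880, (D,merge)→3000, (D,nl_idx)→4320, (A,hash)→6000, (D,nl)→15480, (A,nl_idx)→21120 …(+2); best=2880 via (D,hash)
  {ABCE}: card=7200; try (B,hash)→4580, (B,merge)→6560, (B,nl_idx)→11900, (A,hash)→12500, (B,nl)→38600, (A,nl_idx)→61220 …(+2); best=4580 via (B,hash)
  {ACDE}: card=6000; try (D,hash)→4580, (D,merge)→6560, (C,hash)→6680, (D,nl_idx)→10700, (A,hash)→11300, (C,merge)→34880 …(+5); best=4580 via (D,hash)
  {BCDE}: card=144000; try (B,hash)→11300, (D,hash)→12500, (B,merge)→88580, (D,merge)→105380, (B,nl_idx)→189620, (D,nl_idx)→198020 …(+2); best=11300 via (B,hash)
  {ABCDE}: card=144000; try (B,hash)→12260, (D,hash)→13460, (B,merge)→89540, (D,merge)→106340, (A,hash)→156980, (B,nl_idx)→190580 …(+6); best=12260 via (B,hash)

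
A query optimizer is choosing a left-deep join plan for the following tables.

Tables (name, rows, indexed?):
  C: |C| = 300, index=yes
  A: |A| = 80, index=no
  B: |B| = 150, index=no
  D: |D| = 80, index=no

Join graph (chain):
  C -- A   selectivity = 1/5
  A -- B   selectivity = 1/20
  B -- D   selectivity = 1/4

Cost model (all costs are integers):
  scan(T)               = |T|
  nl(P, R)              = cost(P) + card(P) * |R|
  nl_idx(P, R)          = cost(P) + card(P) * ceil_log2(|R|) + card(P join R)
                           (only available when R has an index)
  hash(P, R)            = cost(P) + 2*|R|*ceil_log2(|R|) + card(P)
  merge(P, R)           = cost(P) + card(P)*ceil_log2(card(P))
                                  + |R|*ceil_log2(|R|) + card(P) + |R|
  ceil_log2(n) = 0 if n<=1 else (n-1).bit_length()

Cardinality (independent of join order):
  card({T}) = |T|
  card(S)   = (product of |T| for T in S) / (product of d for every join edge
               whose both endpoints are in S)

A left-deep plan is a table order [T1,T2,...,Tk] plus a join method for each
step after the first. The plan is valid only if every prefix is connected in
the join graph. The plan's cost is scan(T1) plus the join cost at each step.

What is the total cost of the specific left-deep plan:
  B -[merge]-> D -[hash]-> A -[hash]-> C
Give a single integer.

23660

step 1: scan B: cost=150, card=150
step 2: join D via merge
    card(P join D) = 150*80/(4) = 3000
    cost = 150 + 150*8 + 80*7 + 150 + 80 = 2140
step 3: join A via hash
    card(P join A) = 3000*80/(20) = 12000
    cost = 2140 + 2*80*7 + 3000 = 6260
step 4: join C via hash
    card(P join C) = 12000*300/(5) = 720000
    cost = 6260 + 2*300*9 + 12000 = 23660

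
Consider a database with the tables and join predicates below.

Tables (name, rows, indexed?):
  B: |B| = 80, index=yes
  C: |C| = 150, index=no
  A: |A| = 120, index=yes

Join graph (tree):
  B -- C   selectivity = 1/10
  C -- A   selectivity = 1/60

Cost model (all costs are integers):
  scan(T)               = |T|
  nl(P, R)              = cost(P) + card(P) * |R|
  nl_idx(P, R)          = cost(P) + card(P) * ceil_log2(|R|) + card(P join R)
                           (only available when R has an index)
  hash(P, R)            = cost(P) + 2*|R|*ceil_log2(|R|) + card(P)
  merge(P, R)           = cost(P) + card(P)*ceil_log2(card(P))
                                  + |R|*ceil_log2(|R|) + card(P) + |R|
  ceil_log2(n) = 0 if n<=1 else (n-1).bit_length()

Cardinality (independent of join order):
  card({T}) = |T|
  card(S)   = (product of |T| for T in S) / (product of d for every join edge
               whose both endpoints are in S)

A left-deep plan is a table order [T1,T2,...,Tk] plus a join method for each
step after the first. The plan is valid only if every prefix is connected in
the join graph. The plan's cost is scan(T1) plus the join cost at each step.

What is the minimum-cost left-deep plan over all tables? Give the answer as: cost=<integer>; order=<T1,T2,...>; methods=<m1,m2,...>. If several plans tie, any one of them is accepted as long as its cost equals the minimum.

Selinger DP (subsets sized 1..n):
  {B}: scan cost=80, card=80
  {C}: scan cost=150, card=150
  {A}: scan cost=120, card=120
  {BC}: card=1200; try (B,hash)→1420, (C,merge)→2070, (B,merge)→2140, (B,nl_idx)→2400, (C,hash)→2560, (C,nl)→12080 …(+1); best=1420 via (B,hash)
  {AC}: card=300; try (A,nl_idx)→1500, (A,hash)→1980, (C,merge)→2430, (A,merge)→2460, (C,hash)→2640, (C,nl)→18120 …(+1); best=1500 via (A,nl_idx)
  {ABC}: card=2400; try (B,hash)→2920, (A,hash)→4300, (B,merge)→5140, (B,nl_idx)→6000, (A,nl_idx)→12220, (A,merge)→16780 …(+2); best=2920 via (B,hash)

cost=2920; order=C,A,B; methods=nl_idx,hash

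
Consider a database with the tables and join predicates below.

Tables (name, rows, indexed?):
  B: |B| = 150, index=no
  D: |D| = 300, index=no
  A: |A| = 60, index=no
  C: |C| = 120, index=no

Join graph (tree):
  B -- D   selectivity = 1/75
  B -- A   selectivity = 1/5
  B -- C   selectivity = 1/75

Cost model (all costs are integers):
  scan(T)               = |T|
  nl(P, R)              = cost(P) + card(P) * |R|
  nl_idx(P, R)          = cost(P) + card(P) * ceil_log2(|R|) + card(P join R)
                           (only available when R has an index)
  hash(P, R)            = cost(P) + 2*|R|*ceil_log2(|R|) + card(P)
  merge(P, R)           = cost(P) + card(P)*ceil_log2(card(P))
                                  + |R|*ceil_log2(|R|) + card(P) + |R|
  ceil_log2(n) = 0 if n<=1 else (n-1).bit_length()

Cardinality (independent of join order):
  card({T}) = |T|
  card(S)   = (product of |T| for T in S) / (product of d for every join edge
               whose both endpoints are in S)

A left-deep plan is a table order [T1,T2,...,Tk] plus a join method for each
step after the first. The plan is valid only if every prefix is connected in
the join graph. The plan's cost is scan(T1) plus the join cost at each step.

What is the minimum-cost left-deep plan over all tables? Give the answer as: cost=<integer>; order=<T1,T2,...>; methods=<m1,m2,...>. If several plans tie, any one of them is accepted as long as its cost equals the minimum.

Selinger DP (subsets sized 1..n):
  {B}: scan cost=150, card=150
  {D}: scan cost=300, card=300
  {A}: scan cost=60, card=60
  {C}: scan cost=120, card=120
  {BD}: card=600; try (B,hash)→3000, (D,merge)→4500, (B,merge)→4650, (D,hash)→5700, (D,nl)→45150, (B,nl)→45300; best=3000 via (B,hash)
  {AB}: card=1800; try (A,hash)→1020, (B,merge)→1830, (A,merge)→1920, (B,hash)→2520, (B,nl)→9060, (A,nl)→9150; best=1020 via (A,hash)
  {BC}: card=240; try (C,hash)→1980, (B,merge)→2430, (C,merge)→2460, (B,hash)→2640, (B,nl)→18120, (C,nl)→18150; best=1980 via (C,hash)
  {ABD}: card=7200; try (A,hash)→4320, (D,hash)→8220, (A,merge)→10020, (D,merge)→25620, (A,nl)→39000, (D,nl)→541020; best=4320 via (A,hash)
  {BCD}: card=960; try (C,hash)→5280, (D,merge)→7140, (D,hash)→7620, (C,merge)→10560, (D,nl)→73980, (C,nl)→75000; best=5280 via (C,hash)
  {ABC}: card=2880; try (A,hash)→2940, (C,hash)→4500, (A,merge)→4560, (A,nl)→16380, (C,merge)→23580, (C,nl)→217020; best=2940 via (A,hash)
  {ABCD}: card=11520; try (A,hash)→6960, (D,hash)→11220, (C,hash)→13200, (A,merge)→16260, (D,merge)→43380, (A,nl)→62880 …(+3); best=6960 via (A,hash)

cost=6960; order=D,B,C,A; methods=hash,hash,hash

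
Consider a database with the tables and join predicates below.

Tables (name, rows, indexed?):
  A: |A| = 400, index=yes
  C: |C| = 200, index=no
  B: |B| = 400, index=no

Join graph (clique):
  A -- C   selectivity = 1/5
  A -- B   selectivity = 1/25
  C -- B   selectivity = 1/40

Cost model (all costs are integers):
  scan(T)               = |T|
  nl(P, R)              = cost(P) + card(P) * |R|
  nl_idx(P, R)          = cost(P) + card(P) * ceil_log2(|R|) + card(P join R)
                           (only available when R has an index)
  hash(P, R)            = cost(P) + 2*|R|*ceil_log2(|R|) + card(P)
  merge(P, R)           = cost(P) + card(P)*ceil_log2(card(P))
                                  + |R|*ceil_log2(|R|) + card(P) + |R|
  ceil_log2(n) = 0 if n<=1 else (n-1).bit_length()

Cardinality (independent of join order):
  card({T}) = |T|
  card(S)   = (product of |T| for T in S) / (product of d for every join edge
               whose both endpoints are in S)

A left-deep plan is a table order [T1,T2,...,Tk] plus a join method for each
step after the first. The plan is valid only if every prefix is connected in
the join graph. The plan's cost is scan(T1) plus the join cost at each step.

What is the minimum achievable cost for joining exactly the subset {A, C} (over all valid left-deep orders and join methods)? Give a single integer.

Selinger DP over subsets of {A,C}:
  {A}: scan cost=400, card=400
  {C}: scan cost=200, card=200
  {AC}: card=16000; try (C,hash)→4000, (A,merge)→6000, (C,merge)→6200, (A,hash)→7600, (A,nl_idx)→18000, (A,nl)→80200 …(+1); best=4000 via (C,hash)

4000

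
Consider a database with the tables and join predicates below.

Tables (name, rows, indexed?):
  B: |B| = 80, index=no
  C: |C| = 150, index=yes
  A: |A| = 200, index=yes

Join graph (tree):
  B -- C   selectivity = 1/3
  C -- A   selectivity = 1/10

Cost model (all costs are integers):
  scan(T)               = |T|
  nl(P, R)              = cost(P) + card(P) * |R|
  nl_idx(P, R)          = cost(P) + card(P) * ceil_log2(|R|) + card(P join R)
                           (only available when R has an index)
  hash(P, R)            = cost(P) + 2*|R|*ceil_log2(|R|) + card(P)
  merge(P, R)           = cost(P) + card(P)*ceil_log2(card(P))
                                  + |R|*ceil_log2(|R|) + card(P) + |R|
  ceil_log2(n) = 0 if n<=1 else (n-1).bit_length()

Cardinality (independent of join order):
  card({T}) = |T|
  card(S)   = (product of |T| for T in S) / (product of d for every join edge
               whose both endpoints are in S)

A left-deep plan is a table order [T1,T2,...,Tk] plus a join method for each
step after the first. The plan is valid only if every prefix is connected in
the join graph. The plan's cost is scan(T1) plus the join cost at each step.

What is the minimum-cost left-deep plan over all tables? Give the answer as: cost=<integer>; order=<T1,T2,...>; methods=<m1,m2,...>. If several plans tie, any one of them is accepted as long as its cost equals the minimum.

cost=6920; order=A,C,B; methods=hash,hash

Selinger DP (subsets sized 1..n):
  {B}: scan cost=80, card=80
  {C}: scan cost=150, card=150
  {A}: scan cost=200, card=200
  {BC}: card=4000; try (B,hash)→1420, (C,merge)→2070, (B,merge)→2140, (C,hash)→2560, (C,nl_idx)→4720, (C,nl)→12080 …(+1); best=1420 via (B,hash)
  {AC}: card=3000; try (C,hash)→2800, (A,merge)→3300, (C,merge)→3350, (A,hash)→3500, (A,nl_idx)→4350, (C,nl_idx)→4800 …(+2); best=2800 via (C,hash)
  {ABC}: card=80000; try (B,hash)→6920, (A,hash)→8620, (B,merge)→42440, (A,merge)→55220, (A,nl_idx)→113420, (B,nl)→242800 …(+1); best=6920 via (B,hash)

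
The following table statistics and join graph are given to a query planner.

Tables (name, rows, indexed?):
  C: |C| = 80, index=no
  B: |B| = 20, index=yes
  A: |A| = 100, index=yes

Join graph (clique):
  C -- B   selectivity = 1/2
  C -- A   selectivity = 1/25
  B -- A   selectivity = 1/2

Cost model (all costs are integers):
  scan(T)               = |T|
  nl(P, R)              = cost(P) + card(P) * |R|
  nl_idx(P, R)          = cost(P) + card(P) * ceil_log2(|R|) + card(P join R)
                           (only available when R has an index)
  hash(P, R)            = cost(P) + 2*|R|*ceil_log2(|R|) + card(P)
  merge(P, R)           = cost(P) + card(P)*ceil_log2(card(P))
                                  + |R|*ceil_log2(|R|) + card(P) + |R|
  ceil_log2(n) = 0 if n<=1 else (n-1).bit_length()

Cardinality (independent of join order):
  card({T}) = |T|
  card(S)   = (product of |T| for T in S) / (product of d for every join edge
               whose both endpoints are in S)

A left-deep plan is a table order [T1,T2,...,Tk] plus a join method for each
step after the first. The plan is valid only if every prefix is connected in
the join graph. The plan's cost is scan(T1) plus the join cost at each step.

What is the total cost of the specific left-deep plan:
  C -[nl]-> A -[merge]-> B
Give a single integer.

11400

step 1: scan C: cost=80, card=80
step 2: join A via nl
    card(P join A) = 80*100/(25) = 320
    cost = 80 + 80*100 = 8080
step 3: join B via merge
    card(P join B) = 320*20/(2*2) = 1600
    cost = 8080 + 320*9 + 20*5 + 320 + 20 = 11400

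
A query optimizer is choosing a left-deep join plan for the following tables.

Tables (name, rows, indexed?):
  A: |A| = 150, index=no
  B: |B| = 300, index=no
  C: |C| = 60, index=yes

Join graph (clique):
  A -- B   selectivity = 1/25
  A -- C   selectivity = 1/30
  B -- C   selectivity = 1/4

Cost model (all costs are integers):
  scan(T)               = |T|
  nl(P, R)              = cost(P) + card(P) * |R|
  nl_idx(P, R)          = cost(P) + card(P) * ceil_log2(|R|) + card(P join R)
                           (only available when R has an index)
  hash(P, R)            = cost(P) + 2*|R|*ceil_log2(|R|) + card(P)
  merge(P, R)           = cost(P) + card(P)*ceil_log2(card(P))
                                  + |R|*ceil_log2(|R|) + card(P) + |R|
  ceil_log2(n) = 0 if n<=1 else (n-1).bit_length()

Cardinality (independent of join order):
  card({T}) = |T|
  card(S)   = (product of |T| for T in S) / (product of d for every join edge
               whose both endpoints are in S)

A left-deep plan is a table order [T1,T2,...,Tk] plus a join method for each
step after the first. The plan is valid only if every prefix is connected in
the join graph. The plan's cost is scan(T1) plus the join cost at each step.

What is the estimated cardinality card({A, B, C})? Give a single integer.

900

Tables in S: A(150), B(300), C(60)
Edges inside S: A-B(d=25), A-C(d=30), B-C(d=4)
numerator = 150 * 300 * 60 = 2700000
denominator = 25 * 30 * 4 = 3000
card(S) = 2700000 / 3000 = 900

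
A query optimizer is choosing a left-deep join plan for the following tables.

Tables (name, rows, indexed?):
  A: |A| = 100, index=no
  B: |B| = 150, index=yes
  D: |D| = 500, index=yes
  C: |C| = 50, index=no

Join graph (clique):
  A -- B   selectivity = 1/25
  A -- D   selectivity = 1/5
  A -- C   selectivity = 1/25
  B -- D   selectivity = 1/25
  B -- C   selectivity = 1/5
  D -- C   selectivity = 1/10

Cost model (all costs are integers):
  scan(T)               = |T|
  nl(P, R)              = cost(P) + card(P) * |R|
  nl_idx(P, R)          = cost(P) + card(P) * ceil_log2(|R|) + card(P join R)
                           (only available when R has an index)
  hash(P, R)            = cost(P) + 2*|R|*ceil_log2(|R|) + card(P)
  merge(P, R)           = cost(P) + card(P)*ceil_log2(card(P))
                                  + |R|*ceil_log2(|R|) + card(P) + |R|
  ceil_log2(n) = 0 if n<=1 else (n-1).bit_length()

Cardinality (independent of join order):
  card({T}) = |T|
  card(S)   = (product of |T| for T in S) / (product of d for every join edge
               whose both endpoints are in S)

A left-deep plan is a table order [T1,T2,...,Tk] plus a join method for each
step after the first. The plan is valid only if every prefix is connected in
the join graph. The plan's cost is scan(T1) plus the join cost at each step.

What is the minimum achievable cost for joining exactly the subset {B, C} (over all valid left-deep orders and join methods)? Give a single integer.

Selinger DP over subsets of {B,C}:
  {B}: scan cost=150, card=150
  {C}: scan cost=50, card=50
  {BC}: card=1500; try (C,hash)→900, (B,merge)→1750, (C,merge)→1850, (B,nl_idx)→1950, (B,hash)→2500, (B,nl)→7550 …(+1); best=900 via (C,hash)

900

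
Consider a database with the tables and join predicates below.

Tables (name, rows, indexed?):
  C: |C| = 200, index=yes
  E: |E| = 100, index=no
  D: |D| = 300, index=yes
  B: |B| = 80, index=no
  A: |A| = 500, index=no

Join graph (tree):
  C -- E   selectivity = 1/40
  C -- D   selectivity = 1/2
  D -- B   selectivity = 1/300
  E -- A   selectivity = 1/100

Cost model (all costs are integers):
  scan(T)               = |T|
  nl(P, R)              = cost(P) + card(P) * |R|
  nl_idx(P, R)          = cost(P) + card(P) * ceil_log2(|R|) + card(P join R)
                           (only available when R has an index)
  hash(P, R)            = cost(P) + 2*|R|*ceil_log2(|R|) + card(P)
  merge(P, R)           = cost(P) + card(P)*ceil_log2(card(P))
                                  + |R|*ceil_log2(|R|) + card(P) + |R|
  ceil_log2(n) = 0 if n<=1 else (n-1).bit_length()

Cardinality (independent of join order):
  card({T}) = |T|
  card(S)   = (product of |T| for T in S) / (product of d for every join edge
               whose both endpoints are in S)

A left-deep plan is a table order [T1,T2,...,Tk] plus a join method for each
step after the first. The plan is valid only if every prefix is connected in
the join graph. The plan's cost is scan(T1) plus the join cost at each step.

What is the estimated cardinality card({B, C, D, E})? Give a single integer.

20000

Tables in S: B(80), C(200), D(300), E(100)
Edges inside S: C-E(d=40), C-D(d=2), D-B(d=300)
numerator = 80 * 200 * 300 * 100 = 480000000
denominator = 40 * 2 * 300 = 24000
card(S) = 480000000 / 24000 = 20000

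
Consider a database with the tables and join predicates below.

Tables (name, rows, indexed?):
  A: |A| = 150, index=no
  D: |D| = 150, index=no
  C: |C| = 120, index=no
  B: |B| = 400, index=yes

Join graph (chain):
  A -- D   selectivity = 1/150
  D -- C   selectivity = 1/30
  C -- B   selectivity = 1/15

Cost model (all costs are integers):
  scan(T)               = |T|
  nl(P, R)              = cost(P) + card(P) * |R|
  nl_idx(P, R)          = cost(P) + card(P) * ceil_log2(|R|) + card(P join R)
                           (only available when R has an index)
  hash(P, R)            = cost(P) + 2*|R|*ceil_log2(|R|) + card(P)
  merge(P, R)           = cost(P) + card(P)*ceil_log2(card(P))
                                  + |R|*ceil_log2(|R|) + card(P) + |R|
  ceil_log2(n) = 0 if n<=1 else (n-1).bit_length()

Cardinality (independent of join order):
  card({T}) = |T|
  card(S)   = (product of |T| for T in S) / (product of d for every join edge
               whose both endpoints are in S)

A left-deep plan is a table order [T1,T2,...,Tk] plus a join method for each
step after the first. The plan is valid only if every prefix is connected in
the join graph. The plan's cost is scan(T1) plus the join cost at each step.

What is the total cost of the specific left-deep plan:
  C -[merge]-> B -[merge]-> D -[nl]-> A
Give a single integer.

2448030

step 1: scan C: cost=120, card=120
step 2: join B via merge
    card(P join B) = 120*400/(15) = 3200
    cost = 120 + 120*7 + 400*9 + 120 + 400 = 5080
step 3: join D via merge
    card(P join D) = 3200*150/(30) = 16000
    cost = 5080 + 3200*12 + 150*8 + 3200 + 150 = 48030
step 4: join A via nl
    card(P join A) = 16000*150/(150) = 16000
    cost = 48030 + 16000*150 = 2448030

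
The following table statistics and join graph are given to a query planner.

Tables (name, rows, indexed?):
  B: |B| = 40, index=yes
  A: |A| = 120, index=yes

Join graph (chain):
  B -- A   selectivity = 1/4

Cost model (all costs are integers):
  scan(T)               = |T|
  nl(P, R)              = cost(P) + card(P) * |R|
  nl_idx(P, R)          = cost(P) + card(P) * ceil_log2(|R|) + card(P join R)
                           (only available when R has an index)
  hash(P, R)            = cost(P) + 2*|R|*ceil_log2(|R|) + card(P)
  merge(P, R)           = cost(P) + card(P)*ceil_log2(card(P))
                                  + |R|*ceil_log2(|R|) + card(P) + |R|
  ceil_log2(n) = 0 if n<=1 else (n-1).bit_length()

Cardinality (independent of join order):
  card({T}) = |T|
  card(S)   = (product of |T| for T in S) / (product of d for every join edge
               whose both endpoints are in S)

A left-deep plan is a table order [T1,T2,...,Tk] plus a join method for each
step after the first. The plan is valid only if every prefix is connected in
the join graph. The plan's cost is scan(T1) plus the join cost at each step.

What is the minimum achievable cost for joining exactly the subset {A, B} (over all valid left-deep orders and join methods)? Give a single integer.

720

Selinger DP over subsets of {A,B}:
  {B}: scan cost=40, card=40
  {A}: scan cost=120, card=120
  {AB}: card=1200; try (B,hash)→720, (A,merge)→1280, (B,merge)→1360, (A,nl_idx)→1520, (A,hash)→1760, (B,nl_idx)→2040 …(+2); best=720 via (B,hash)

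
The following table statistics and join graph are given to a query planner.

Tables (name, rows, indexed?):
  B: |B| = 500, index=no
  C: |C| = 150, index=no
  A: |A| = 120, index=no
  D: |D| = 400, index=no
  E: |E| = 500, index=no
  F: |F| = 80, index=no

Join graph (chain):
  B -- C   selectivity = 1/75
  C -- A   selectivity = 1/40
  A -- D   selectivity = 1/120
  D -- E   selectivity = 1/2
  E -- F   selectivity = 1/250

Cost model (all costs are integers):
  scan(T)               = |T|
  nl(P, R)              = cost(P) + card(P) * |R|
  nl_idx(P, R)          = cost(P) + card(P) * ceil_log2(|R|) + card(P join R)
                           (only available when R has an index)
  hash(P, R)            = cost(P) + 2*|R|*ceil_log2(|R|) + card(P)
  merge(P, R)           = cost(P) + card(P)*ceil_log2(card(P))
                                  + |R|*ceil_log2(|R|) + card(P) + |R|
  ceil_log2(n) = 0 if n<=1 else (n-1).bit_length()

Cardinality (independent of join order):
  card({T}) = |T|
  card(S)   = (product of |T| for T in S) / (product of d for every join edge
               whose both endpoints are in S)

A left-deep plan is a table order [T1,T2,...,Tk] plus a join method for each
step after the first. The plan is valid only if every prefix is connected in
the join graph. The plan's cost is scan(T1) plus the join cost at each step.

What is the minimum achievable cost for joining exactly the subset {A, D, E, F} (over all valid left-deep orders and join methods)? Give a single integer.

41240

Selinger DP over subsets of {A,D,E,F}:
  {A}: scan cost=120, card=120
  {D}: scan cost=400, card=400
  {E}: scan cost=500, card=500
  {F}: scan cost=80, card=80
  {AD}: card=400; try (A,hash)→2480, (D,merge)→5080, (A,merge)→5360, (D,hash)→7440, (D,nl)→48120, (A,nl)→48400; best=2480 via (A,hash)
  {DE}: card=100000; try (D,hash)→8200, (E,merge)→9400, (D,merge)→9500, (E,hash)→9800, (E,nl)→200400, (D,nl)→200500; best=8200 via (D,hash)
  {EF}: card=160; try (F,hash)→2120, (E,merge)→5720, (F,merge)→6140, (E,hash)→9160, (E,nl)→40080, (F,nl)→40500; best=2120 via (F,hash)
  {ADE}: card=100000; try (E,merge)→11480, (E,hash)→11880, (A,hash)→109880, (E,nl)→202480, (A,merge)→1809160, (A,nl)→12008200; best=11480 via (E,merge)
  {DEF}: card=32000; try (D,merge)→7560, (D,hash)→9480, (D,nl)→66120, (F,hash)→109320, (F,merge)→1808840, (F,nl)→8008200; best=7560 via (D,merge)
  {ADEF}: card=32000; try (A,hash)→41240, (F,hash)→112600, (A,merge)→520520, (F,merge)→1812120, (A,nl)→3847560, (F,nl)→8011480; best=41240 via (A,hash)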